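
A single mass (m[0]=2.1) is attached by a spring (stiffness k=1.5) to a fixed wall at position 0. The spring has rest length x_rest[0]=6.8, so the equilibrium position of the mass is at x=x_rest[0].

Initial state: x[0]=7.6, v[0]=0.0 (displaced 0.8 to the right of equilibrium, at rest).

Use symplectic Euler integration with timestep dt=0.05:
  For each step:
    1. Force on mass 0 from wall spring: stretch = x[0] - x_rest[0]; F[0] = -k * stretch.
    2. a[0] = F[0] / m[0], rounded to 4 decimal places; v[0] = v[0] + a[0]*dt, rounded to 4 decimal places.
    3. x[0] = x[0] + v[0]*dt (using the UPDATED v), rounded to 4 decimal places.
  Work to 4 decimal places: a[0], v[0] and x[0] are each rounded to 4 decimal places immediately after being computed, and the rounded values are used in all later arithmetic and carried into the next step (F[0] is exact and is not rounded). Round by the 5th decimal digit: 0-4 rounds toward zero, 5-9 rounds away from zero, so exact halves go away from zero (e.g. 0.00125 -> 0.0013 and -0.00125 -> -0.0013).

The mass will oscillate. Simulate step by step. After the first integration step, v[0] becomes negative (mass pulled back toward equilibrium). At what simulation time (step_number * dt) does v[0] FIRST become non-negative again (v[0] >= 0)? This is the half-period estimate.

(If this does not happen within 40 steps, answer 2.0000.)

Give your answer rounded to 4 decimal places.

Step 0: x=[7.6000] v=[0.0000]
Step 1: x=[7.5986] v=[-0.0286]
Step 2: x=[7.5957] v=[-0.0571]
Step 3: x=[7.5914] v=[-0.0855]
Step 4: x=[7.5857] v=[-0.1138]
Step 5: x=[7.5786] v=[-0.1419]
Step 6: x=[7.5701] v=[-0.1697]
Step 7: x=[7.5602] v=[-0.1972]
Step 8: x=[7.5490] v=[-0.2244]
Step 9: x=[7.5364] v=[-0.2512]
Step 10: x=[7.5225] v=[-0.2775]
Step 11: x=[7.5073] v=[-0.3033]
Step 12: x=[7.4909] v=[-0.3286]
Step 13: x=[7.4732] v=[-0.3533]
Step 14: x=[7.4543] v=[-0.3773]
Step 15: x=[7.4343] v=[-0.4007]
Step 16: x=[7.4131] v=[-0.4234]
Step 17: x=[7.3908] v=[-0.4453]
Step 18: x=[7.3675] v=[-0.4664]
Step 19: x=[7.3432] v=[-0.4867]
Step 20: x=[7.3179] v=[-0.5061]
Step 21: x=[7.2917] v=[-0.5246]
Step 22: x=[7.2646] v=[-0.5422]
Step 23: x=[7.2367] v=[-0.5588]
Step 24: x=[7.2080] v=[-0.5744]
Step 25: x=[7.1786] v=[-0.5890]
Step 26: x=[7.1485] v=[-0.6025]
Step 27: x=[7.1178] v=[-0.6149]
Step 28: x=[7.0865] v=[-0.6263]
Step 29: x=[7.0547] v=[-0.6365]
Step 30: x=[7.0224] v=[-0.6456]
Step 31: x=[6.9897] v=[-0.6535]
Step 32: x=[6.9567] v=[-0.6603]
Step 33: x=[6.9234] v=[-0.6659]
Step 34: x=[6.8899] v=[-0.6703]
Step 35: x=[6.8562] v=[-0.6735]
Step 36: x=[6.8224] v=[-0.6755]
Step 37: x=[6.7886] v=[-0.6763]
Step 38: x=[6.7548] v=[-0.6759]
Step 39: x=[6.7211] v=[-0.6743]
Step 40: x=[6.6875] v=[-0.6715]
v[0] did not become non-negative within 40 steps; using fallback time=2.0000

Answer: 2.0000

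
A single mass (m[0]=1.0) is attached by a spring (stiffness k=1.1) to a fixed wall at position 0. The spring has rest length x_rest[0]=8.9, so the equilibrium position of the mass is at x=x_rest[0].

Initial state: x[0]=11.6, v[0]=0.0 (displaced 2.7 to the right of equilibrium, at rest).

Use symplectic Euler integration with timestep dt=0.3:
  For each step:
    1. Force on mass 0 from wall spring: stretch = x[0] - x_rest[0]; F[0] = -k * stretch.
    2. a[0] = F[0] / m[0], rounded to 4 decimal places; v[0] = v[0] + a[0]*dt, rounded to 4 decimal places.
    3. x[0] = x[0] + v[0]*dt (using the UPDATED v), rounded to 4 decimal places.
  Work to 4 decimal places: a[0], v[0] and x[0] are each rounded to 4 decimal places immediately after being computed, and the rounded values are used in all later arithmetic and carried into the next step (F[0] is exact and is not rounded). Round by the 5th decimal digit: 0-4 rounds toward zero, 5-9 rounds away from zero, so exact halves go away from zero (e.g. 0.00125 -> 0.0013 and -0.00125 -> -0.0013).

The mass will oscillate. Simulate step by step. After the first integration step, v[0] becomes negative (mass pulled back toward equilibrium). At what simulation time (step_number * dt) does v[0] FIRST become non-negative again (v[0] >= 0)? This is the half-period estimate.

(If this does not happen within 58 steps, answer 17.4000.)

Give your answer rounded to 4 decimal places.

Step 0: x=[11.6000] v=[0.0000]
Step 1: x=[11.3327] v=[-0.8910]
Step 2: x=[10.8246] v=[-1.6938]
Step 3: x=[10.1259] v=[-2.3289]
Step 4: x=[9.3059] v=[-2.7335]
Step 5: x=[8.4457] v=[-2.8675]
Step 6: x=[7.6304] v=[-2.7176]
Step 7: x=[6.9408] v=[-2.2986]
Step 8: x=[6.4452] v=[-1.6521]
Step 9: x=[6.1926] v=[-0.8420]
Step 10: x=[6.2080] v=[0.0514]
First v>=0 after going negative at step 10, time=3.0000

Answer: 3.0000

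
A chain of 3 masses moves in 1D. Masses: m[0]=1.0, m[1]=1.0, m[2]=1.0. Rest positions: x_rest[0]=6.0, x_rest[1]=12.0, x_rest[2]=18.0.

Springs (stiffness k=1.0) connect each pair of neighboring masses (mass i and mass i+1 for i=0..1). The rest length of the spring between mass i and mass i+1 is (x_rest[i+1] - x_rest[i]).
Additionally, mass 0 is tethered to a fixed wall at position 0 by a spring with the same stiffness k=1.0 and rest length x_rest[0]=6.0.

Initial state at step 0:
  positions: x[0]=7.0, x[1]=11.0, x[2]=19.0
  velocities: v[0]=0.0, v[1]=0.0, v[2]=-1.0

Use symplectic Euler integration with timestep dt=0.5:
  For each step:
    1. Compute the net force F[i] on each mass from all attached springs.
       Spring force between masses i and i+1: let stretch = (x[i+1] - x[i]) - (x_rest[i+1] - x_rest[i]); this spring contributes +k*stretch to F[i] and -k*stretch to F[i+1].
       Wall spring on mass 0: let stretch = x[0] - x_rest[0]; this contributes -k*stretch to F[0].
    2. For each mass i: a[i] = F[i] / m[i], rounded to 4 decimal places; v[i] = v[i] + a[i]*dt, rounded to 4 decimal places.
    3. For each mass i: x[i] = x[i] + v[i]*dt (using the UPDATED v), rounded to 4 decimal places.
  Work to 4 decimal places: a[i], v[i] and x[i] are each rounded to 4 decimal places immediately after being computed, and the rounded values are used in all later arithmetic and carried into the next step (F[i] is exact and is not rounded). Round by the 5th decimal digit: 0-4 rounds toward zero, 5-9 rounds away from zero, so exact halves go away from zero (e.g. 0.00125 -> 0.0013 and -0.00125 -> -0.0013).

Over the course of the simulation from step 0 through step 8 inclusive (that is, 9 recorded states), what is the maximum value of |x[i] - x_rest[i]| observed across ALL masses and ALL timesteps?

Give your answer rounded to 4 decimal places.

Step 0: x=[7.0000 11.0000 19.0000] v=[0.0000 0.0000 -1.0000]
Step 1: x=[6.2500 12.0000 18.0000] v=[-1.5000 2.0000 -2.0000]
Step 2: x=[5.3750 13.0625 17.0000] v=[-1.7500 2.1250 -2.0000]
Step 3: x=[5.0781 13.1875 16.5156] v=[-0.5938 0.2500 -0.9688]
Step 4: x=[5.5391 12.1172 16.6992] v=[0.9219 -2.1407 0.3672]
Step 5: x=[6.2598 10.5478 17.2373] v=[1.4414 -3.1388 1.0762]
Step 6: x=[6.4876 9.5788 17.6031] v=[0.4555 -1.9381 0.7315]
Step 7: x=[5.8663 9.8431 17.4628] v=[-1.2427 0.5285 -0.2807]
Step 8: x=[4.7726 11.0181 16.9175] v=[-2.1875 2.3500 -1.0906]
Max displacement = 2.4212

Answer: 2.4212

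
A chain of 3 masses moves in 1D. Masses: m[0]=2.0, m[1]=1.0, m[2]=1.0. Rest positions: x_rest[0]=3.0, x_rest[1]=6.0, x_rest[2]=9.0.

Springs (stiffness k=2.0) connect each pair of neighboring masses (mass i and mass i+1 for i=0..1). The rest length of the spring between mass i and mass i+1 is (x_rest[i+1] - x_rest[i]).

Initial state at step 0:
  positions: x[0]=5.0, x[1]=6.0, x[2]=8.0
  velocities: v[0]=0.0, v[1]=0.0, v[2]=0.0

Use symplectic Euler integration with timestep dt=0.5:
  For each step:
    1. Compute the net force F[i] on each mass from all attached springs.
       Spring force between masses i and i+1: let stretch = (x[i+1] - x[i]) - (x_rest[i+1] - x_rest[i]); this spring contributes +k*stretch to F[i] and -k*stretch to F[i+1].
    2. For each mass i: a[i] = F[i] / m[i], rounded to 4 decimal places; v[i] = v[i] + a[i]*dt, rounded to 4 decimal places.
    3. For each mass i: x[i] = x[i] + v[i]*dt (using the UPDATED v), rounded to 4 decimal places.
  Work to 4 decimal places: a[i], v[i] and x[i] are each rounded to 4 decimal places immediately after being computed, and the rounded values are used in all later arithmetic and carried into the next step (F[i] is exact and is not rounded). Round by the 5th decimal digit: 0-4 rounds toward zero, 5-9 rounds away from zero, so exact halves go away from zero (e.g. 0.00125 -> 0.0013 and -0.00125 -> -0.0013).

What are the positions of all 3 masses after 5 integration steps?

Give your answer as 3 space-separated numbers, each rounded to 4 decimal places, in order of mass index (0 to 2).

Answer: 2.5664 7.0703 11.7969

Derivation:
Step 0: x=[5.0000 6.0000 8.0000] v=[0.0000 0.0000 0.0000]
Step 1: x=[4.5000 6.5000 8.5000] v=[-1.0000 1.0000 1.0000]
Step 2: x=[3.7500 7.0000 9.5000] v=[-1.5000 1.0000 2.0000]
Step 3: x=[3.0625 7.1250 10.7500] v=[-1.3750 0.2500 2.5000]
Step 4: x=[2.6406 7.0313 11.6875] v=[-0.8438 -0.1875 1.8750]
Step 5: x=[2.5664 7.0703 11.7969] v=[-0.1485 0.0780 0.2188]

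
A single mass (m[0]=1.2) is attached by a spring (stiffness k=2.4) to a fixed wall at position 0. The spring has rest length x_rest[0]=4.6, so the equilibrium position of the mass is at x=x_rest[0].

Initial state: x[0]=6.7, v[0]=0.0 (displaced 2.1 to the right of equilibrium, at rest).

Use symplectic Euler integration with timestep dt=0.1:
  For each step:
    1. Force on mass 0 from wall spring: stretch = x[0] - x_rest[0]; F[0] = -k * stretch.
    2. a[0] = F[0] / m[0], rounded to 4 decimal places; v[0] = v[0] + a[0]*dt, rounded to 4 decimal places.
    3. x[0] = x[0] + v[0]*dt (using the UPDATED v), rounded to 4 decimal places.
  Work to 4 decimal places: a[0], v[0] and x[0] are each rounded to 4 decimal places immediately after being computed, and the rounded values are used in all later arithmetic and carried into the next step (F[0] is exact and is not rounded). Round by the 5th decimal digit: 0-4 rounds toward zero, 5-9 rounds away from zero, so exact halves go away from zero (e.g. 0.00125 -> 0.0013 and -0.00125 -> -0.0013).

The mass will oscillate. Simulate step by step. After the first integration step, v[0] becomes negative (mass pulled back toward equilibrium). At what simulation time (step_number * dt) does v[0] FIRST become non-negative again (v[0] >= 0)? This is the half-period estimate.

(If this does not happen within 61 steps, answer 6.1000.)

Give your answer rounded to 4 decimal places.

Answer: 2.3000

Derivation:
Step 0: x=[6.7000] v=[0.0000]
Step 1: x=[6.6580] v=[-0.4200]
Step 2: x=[6.5748] v=[-0.8316]
Step 3: x=[6.4521] v=[-1.2266]
Step 4: x=[6.2924] v=[-1.5970]
Step 5: x=[6.0989] v=[-1.9355]
Step 6: x=[5.8754] v=[-2.2353]
Step 7: x=[5.6264] v=[-2.4904]
Step 8: x=[5.3568] v=[-2.6957]
Step 9: x=[5.0721] v=[-2.8471]
Step 10: x=[4.7780] v=[-2.9415]
Step 11: x=[4.4803] v=[-2.9771]
Step 12: x=[4.1850] v=[-2.9532]
Step 13: x=[3.8980] v=[-2.8702]
Step 14: x=[3.6250] v=[-2.7298]
Step 15: x=[3.3715] v=[-2.5348]
Step 16: x=[3.1426] v=[-2.2891]
Step 17: x=[2.9428] v=[-1.9976]
Step 18: x=[2.7762] v=[-1.6662]
Step 19: x=[2.6461] v=[-1.3014]
Step 20: x=[2.5550] v=[-0.9106]
Step 21: x=[2.5048] v=[-0.5016]
Step 22: x=[2.4965] v=[-0.0826]
Step 23: x=[2.5303] v=[0.3381]
First v>=0 after going negative at step 23, time=2.3000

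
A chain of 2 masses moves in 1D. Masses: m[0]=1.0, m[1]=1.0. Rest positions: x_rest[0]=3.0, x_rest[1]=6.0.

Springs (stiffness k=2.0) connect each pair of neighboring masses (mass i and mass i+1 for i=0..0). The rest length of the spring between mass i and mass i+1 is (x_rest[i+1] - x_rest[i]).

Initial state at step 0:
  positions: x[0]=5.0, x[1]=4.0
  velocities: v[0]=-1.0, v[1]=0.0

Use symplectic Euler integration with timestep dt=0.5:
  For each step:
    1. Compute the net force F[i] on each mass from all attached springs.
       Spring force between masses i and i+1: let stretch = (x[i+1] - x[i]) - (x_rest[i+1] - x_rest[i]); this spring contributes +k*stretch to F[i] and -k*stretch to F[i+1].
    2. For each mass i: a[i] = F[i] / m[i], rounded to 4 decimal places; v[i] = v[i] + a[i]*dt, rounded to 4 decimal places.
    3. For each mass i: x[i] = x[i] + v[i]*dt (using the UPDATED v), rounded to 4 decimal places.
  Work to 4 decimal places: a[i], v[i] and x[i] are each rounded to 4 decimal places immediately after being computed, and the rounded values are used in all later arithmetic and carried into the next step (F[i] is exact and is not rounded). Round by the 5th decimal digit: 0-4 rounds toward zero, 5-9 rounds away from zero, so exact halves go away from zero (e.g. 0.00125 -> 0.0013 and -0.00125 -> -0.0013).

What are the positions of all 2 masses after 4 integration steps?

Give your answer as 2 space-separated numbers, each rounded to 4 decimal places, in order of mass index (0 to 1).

Answer: 2.2500 4.7500

Derivation:
Step 0: x=[5.0000 4.0000] v=[-1.0000 0.0000]
Step 1: x=[2.5000 6.0000] v=[-5.0000 4.0000]
Step 2: x=[0.2500 7.7500] v=[-4.5000 3.5000]
Step 3: x=[0.2500 7.2500] v=[0.0000 -1.0000]
Step 4: x=[2.2500 4.7500] v=[4.0000 -5.0000]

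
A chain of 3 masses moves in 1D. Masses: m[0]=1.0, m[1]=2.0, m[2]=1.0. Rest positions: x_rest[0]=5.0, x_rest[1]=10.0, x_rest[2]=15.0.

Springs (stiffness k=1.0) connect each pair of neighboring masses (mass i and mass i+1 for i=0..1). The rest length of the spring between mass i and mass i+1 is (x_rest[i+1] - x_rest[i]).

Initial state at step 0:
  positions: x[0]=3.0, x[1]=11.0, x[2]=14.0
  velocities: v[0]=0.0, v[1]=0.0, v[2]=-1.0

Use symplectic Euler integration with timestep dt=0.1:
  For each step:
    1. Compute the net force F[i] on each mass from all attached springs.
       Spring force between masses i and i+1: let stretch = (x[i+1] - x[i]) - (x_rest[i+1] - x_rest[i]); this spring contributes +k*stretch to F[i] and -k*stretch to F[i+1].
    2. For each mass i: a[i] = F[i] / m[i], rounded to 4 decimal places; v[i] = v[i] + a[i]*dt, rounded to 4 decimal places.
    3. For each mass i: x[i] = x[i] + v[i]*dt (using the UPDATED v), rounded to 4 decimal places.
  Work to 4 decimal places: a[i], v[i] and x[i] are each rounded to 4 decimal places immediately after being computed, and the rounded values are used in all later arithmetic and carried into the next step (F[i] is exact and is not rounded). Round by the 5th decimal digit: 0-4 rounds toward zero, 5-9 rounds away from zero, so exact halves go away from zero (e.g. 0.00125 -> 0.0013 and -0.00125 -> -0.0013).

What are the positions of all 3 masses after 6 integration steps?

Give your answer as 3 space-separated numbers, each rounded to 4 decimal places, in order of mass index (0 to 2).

Step 0: x=[3.0000 11.0000 14.0000] v=[0.0000 0.0000 -1.0000]
Step 1: x=[3.0300 10.9750 13.9200] v=[0.3000 -0.2500 -0.8000]
Step 2: x=[3.0895 10.9250 13.8606] v=[0.5945 -0.5000 -0.5945]
Step 3: x=[3.1773 10.8505 13.8218] v=[0.8781 -0.7450 -0.3881]
Step 4: x=[3.2918 10.7525 13.8033] v=[1.1454 -0.9801 -0.1852]
Step 5: x=[3.4310 10.6324 13.8043] v=[1.3915 -1.2006 0.0097]
Step 6: x=[3.5922 10.4922 13.8236] v=[1.6116 -1.4021 0.1925]

Answer: 3.5922 10.4922 13.8236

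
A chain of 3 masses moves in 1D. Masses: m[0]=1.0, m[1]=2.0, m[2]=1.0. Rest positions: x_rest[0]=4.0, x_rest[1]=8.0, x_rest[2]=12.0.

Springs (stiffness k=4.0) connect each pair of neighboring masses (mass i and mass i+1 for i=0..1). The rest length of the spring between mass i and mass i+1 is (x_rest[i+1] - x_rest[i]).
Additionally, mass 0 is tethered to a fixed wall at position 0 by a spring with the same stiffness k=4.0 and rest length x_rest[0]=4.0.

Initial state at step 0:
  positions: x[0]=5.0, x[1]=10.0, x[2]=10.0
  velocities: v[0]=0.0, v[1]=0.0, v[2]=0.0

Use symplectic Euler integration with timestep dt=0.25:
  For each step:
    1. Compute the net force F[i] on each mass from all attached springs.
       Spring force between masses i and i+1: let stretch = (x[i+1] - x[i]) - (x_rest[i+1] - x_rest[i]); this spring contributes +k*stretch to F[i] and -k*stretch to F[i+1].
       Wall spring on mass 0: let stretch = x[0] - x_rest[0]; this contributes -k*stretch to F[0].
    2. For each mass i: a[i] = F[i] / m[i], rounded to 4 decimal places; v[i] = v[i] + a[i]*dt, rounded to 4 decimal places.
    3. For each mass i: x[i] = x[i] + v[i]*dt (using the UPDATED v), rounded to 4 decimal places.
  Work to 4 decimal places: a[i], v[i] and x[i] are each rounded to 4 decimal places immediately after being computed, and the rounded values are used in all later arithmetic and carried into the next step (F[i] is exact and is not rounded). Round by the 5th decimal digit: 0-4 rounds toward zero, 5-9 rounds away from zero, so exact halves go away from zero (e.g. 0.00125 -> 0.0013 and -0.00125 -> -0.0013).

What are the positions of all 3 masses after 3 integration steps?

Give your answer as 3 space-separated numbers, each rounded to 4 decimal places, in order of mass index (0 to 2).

Step 0: x=[5.0000 10.0000 10.0000] v=[0.0000 0.0000 0.0000]
Step 1: x=[5.0000 9.3750 11.0000] v=[0.0000 -2.5000 4.0000]
Step 2: x=[4.8438 8.4063 12.5938] v=[-0.6250 -3.8750 6.3750]
Step 3: x=[4.3672 7.5157 14.1407] v=[-1.9063 -3.5625 6.1875]

Answer: 4.3672 7.5157 14.1407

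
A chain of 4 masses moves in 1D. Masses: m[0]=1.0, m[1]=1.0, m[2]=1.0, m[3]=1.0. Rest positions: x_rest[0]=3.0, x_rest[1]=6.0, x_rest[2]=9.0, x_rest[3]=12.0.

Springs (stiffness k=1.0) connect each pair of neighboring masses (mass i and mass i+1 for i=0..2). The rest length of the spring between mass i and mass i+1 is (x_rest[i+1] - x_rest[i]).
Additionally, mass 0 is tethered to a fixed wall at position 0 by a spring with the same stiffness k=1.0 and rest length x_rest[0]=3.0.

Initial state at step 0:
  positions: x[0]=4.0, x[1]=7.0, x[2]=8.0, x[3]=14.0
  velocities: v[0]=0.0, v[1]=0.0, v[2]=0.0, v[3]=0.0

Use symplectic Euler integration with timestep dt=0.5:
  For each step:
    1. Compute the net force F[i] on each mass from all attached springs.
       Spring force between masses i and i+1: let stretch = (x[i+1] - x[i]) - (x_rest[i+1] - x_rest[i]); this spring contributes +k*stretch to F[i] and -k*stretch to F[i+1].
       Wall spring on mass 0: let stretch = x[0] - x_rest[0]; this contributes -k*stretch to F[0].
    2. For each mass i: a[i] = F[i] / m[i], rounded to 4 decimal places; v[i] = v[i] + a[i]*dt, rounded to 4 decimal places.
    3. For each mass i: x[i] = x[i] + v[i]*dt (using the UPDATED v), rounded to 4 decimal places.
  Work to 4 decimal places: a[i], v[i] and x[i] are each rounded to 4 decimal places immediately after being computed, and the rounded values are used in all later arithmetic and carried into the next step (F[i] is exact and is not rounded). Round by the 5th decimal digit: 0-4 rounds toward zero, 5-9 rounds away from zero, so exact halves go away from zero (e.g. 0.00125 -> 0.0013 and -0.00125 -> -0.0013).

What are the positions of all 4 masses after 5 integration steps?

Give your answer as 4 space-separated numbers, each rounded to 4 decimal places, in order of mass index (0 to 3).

Answer: 2.3028 7.1007 9.3955 12.4034

Derivation:
Step 0: x=[4.0000 7.0000 8.0000 14.0000] v=[0.0000 0.0000 0.0000 0.0000]
Step 1: x=[3.7500 6.5000 9.2500 13.2500] v=[-0.5000 -1.0000 2.5000 -1.5000]
Step 2: x=[3.2500 6.0000 10.8125 12.2500] v=[-1.0000 -1.0000 3.1250 -2.0000]
Step 3: x=[2.6250 6.0157 11.5313 11.6406] v=[-1.2500 0.0313 1.4375 -1.2188]
Step 4: x=[2.1914 6.5626 10.8985 11.7539] v=[-0.8672 1.0938 -1.2657 0.2266]
Step 5: x=[2.3028 7.1007 9.3955 12.4034] v=[0.2227 1.0762 -3.0060 1.2989]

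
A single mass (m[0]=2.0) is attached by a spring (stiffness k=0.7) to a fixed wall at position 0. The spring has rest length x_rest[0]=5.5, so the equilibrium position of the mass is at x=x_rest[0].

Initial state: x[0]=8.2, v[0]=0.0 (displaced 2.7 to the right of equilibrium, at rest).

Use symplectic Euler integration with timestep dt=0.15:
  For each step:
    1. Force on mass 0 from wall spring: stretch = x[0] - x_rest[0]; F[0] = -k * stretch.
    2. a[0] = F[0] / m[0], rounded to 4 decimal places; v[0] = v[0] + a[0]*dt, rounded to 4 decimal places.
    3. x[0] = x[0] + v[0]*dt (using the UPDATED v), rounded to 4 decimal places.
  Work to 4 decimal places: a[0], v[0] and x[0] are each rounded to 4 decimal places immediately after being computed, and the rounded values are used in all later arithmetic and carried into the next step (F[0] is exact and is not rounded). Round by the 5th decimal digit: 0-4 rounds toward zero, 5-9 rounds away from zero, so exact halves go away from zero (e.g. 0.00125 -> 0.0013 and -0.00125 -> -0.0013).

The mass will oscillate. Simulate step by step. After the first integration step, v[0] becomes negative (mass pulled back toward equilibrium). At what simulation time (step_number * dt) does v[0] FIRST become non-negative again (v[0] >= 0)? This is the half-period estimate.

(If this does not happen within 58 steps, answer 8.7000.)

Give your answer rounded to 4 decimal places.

Answer: 5.4000

Derivation:
Step 0: x=[8.2000] v=[0.0000]
Step 1: x=[8.1787] v=[-0.1418]
Step 2: x=[8.1363] v=[-0.2824]
Step 3: x=[8.0732] v=[-0.4208]
Step 4: x=[7.9898] v=[-0.5559]
Step 5: x=[7.8868] v=[-0.6866]
Step 6: x=[7.7650] v=[-0.8119]
Step 7: x=[7.6254] v=[-0.9308]
Step 8: x=[7.4690] v=[-1.0424]
Step 9: x=[7.2971] v=[-1.1458]
Step 10: x=[7.1111] v=[-1.2402]
Step 11: x=[6.9124] v=[-1.3248]
Step 12: x=[6.7026] v=[-1.3989]
Step 13: x=[6.4833] v=[-1.4620]
Step 14: x=[6.2563] v=[-1.5136]
Step 15: x=[6.0233] v=[-1.5533]
Step 16: x=[5.7862] v=[-1.5808]
Step 17: x=[5.5468] v=[-1.5958]
Step 18: x=[5.3071] v=[-1.5983]
Step 19: x=[5.0689] v=[-1.5882]
Step 20: x=[4.8341] v=[-1.5656]
Step 21: x=[4.6045] v=[-1.5306]
Step 22: x=[4.3820] v=[-1.4836]
Step 23: x=[4.1683] v=[-1.4249]
Step 24: x=[3.9651] v=[-1.3550]
Step 25: x=[3.7739] v=[-1.2744]
Step 26: x=[3.5963] v=[-1.1838]
Step 27: x=[3.4337] v=[-1.0839]
Step 28: x=[3.2874] v=[-0.9754]
Step 29: x=[3.1585] v=[-0.8592]
Step 30: x=[3.0481] v=[-0.7363]
Step 31: x=[2.9570] v=[-0.6076]
Step 32: x=[2.8859] v=[-0.4741]
Step 33: x=[2.8354] v=[-0.3369]
Step 34: x=[2.8059] v=[-0.1970]
Step 35: x=[2.7976] v=[-0.0556]
Step 36: x=[2.8105] v=[0.0863]
First v>=0 after going negative at step 36, time=5.4000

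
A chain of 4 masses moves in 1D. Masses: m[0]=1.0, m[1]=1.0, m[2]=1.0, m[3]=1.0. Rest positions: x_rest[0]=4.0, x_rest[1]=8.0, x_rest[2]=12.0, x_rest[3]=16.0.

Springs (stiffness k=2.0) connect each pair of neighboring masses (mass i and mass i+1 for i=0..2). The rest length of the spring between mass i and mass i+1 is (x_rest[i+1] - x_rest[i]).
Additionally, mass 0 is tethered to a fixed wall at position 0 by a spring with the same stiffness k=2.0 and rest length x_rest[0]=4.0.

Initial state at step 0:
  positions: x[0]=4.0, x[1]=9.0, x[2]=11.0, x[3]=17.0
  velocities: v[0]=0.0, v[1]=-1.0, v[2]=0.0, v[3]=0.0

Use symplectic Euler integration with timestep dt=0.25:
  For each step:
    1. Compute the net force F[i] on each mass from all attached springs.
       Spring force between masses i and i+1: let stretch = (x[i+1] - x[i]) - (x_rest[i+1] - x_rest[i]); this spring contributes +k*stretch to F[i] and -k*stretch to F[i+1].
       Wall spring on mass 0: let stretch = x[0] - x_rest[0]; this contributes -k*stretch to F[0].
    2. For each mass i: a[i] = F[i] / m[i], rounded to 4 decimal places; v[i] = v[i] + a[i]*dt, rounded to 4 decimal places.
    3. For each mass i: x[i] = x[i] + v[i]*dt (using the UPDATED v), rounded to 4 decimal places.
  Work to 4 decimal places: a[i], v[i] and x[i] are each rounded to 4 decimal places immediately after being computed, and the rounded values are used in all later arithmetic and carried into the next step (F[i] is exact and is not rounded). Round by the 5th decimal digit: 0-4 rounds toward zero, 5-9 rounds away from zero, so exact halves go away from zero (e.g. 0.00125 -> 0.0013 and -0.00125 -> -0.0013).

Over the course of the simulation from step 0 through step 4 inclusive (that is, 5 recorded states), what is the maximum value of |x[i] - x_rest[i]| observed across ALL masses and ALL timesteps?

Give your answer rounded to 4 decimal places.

Answer: 1.2796

Derivation:
Step 0: x=[4.0000 9.0000 11.0000 17.0000] v=[0.0000 -1.0000 0.0000 0.0000]
Step 1: x=[4.1250 8.3750 11.5000 16.7500] v=[0.5000 -2.5000 2.0000 -1.0000]
Step 2: x=[4.2656 7.6094 12.2656 16.3438] v=[0.5625 -3.0625 3.0625 -1.6250]
Step 3: x=[4.2910 7.0078 12.9590 15.9278] v=[0.1016 -2.4063 2.7735 -1.6641]
Step 4: x=[4.1196 6.8105 13.2796 15.6407] v=[-0.6855 -0.7891 1.2823 -1.1485]
Max displacement = 1.2796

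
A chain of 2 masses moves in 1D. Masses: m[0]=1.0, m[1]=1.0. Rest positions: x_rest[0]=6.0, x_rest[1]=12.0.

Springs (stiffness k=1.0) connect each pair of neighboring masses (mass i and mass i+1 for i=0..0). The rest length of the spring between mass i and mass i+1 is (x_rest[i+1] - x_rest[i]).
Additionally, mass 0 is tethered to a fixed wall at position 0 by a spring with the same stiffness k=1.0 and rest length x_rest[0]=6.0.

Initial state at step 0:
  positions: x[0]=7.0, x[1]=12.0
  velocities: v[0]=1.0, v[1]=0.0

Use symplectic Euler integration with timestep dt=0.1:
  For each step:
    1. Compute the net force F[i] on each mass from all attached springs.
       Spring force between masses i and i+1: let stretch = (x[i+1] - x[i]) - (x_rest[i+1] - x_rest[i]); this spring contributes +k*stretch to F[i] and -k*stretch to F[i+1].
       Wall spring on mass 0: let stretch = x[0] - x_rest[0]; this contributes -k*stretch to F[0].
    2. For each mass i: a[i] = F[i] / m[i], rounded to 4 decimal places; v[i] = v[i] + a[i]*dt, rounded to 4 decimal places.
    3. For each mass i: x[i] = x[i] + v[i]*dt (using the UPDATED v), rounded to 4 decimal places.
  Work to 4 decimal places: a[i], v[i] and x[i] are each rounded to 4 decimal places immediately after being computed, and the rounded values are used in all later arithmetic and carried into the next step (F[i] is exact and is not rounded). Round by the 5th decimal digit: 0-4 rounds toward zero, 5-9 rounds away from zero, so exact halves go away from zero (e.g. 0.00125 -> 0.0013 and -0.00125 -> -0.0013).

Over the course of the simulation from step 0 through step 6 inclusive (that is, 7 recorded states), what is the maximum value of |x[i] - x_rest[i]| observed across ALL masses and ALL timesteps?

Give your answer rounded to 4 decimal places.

Step 0: x=[7.0000 12.0000] v=[1.0000 0.0000]
Step 1: x=[7.0800 12.0100] v=[0.8000 0.1000]
Step 2: x=[7.1385 12.0307] v=[0.5850 0.2070]
Step 3: x=[7.1745 12.0625] v=[0.3604 0.3178]
Step 4: x=[7.1877 12.1054] v=[0.1318 0.4290]
Step 5: x=[7.1782 12.1591] v=[-0.0952 0.5372]
Step 6: x=[7.1467 12.2230] v=[-0.3149 0.6391]
Max displacement = 1.1877

Answer: 1.1877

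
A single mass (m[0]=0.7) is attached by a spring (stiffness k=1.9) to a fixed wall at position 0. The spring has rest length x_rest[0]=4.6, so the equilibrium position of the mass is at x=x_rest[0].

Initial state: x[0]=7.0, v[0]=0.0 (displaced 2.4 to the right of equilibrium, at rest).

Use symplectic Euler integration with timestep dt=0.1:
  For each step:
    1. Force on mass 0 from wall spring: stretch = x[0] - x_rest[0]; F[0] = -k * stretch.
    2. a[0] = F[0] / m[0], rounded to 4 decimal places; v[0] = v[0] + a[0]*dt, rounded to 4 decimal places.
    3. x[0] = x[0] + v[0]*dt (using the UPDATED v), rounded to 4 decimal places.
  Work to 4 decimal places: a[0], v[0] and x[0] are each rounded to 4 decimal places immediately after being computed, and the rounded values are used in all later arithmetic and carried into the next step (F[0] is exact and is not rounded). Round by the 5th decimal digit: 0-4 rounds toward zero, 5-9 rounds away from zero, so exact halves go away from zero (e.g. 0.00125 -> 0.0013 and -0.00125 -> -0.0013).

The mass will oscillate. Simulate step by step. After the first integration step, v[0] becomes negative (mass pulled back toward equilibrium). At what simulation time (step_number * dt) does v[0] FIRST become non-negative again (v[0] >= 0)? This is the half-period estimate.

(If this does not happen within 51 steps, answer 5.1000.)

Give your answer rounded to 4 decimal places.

Answer: 2.0000

Derivation:
Step 0: x=[7.0000] v=[0.0000]
Step 1: x=[6.9349] v=[-0.6514]
Step 2: x=[6.8064] v=[-1.2852]
Step 3: x=[6.6180] v=[-1.8841]
Step 4: x=[6.3748] v=[-2.4318]
Step 5: x=[6.0835] v=[-2.9135]
Step 6: x=[5.7519] v=[-3.3162]
Step 7: x=[5.3890] v=[-3.6289]
Step 8: x=[5.0047] v=[-3.8431]
Step 9: x=[4.6094] v=[-3.9530]
Step 10: x=[4.2138] v=[-3.9556]
Step 11: x=[3.8287] v=[-3.8508]
Step 12: x=[3.4646] v=[-3.6415]
Step 13: x=[3.1313] v=[-3.3333]
Step 14: x=[2.8378] v=[-2.9347]
Step 15: x=[2.5922] v=[-2.4564]
Step 16: x=[2.4011] v=[-1.9114]
Step 17: x=[2.2696] v=[-1.3146]
Step 18: x=[2.2014] v=[-0.6821]
Step 19: x=[2.1983] v=[-0.0311]
Step 20: x=[2.2604] v=[0.6208]
First v>=0 after going negative at step 20, time=2.0000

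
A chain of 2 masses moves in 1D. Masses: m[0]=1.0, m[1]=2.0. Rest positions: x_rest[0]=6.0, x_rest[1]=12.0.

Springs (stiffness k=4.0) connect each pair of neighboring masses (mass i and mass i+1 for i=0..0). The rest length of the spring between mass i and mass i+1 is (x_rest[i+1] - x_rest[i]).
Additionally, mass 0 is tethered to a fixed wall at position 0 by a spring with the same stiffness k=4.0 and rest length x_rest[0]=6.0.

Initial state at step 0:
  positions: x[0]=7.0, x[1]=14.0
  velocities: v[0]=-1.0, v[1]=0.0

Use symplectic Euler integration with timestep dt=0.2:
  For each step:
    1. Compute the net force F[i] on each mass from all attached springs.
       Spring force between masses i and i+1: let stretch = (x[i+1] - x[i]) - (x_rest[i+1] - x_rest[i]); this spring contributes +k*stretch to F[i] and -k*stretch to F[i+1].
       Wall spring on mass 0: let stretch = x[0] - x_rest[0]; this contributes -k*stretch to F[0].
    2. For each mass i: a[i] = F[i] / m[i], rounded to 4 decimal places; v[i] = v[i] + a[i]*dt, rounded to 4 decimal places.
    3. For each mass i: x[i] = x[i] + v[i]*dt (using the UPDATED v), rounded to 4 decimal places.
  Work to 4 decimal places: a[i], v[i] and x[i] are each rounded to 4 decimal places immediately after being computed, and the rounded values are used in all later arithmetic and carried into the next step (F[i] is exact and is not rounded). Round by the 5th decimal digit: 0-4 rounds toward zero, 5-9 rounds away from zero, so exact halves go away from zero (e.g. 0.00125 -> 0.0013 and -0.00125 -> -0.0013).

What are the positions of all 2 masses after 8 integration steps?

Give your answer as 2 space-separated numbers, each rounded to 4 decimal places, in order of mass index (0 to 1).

Answer: 6.0686 11.6267

Derivation:
Step 0: x=[7.0000 14.0000] v=[-1.0000 0.0000]
Step 1: x=[6.8000 13.9200] v=[-1.0000 -0.4000]
Step 2: x=[6.6512 13.7504] v=[-0.7440 -0.8480]
Step 3: x=[6.5741 13.4929] v=[-0.3856 -1.2877]
Step 4: x=[6.5521 13.1619] v=[-0.1098 -1.6552]
Step 5: x=[6.5394 12.7821] v=[-0.0636 -1.8991]
Step 6: x=[6.4792 12.3829] v=[-0.3010 -1.9962]
Step 7: x=[6.3269 11.9914] v=[-0.7614 -1.9577]
Step 8: x=[6.0686 11.6267] v=[-1.2913 -1.8235]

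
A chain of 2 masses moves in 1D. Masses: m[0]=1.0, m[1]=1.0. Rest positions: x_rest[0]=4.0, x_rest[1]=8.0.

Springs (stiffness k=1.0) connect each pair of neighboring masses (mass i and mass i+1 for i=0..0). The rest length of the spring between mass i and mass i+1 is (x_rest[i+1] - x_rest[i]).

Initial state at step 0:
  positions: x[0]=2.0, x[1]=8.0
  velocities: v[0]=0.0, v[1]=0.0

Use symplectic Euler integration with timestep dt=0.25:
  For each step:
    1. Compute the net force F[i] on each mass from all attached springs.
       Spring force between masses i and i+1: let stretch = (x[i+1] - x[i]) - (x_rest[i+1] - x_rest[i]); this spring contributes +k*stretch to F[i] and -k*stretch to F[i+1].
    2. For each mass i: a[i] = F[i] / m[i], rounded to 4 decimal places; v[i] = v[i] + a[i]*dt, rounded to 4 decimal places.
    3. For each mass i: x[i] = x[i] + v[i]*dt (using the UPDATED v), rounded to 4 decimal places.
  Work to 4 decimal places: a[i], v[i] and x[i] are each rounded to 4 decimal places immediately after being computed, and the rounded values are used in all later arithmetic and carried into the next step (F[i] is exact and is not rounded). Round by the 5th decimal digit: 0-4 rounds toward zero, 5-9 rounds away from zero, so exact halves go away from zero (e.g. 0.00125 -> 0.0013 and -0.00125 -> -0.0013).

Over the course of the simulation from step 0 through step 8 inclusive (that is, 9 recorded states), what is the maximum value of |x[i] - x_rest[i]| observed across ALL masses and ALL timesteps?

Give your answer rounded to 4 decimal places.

Step 0: x=[2.0000 8.0000] v=[0.0000 0.0000]
Step 1: x=[2.1250 7.8750] v=[0.5000 -0.5000]
Step 2: x=[2.3594 7.6406] v=[0.9375 -0.9375]
Step 3: x=[2.6739 7.3262] v=[1.2578 -1.2578]
Step 4: x=[3.0291 6.9710] v=[1.4209 -1.4209]
Step 5: x=[3.3807 6.6194] v=[1.4064 -1.4064]
Step 6: x=[3.6847 6.3154] v=[1.2161 -1.2161]
Step 7: x=[3.9032 6.0970] v=[0.8738 -0.8738]
Step 8: x=[4.0088 5.9914] v=[0.4223 -0.4223]
Max displacement = 2.0086

Answer: 2.0086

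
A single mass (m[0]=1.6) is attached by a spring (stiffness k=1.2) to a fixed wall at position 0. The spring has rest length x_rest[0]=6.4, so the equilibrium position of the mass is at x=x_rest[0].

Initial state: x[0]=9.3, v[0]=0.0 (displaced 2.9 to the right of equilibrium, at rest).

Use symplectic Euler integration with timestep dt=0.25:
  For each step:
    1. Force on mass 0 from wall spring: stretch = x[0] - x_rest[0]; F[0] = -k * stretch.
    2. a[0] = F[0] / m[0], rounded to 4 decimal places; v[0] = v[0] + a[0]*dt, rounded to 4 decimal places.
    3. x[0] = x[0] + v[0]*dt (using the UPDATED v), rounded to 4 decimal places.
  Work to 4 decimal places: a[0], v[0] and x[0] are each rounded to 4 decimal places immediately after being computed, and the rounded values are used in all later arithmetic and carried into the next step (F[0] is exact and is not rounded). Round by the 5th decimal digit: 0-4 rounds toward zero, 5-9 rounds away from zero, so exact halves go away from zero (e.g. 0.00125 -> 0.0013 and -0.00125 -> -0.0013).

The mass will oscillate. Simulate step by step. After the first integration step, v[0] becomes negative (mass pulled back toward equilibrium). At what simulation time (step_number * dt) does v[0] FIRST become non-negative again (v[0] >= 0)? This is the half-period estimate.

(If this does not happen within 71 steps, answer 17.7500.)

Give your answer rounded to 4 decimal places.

Step 0: x=[9.3000] v=[0.0000]
Step 1: x=[9.1641] v=[-0.5438]
Step 2: x=[8.8986] v=[-1.0621]
Step 3: x=[8.5160] v=[-1.5306]
Step 4: x=[8.0342] v=[-1.9274]
Step 5: x=[7.4758] v=[-2.2338]
Step 6: x=[6.8669] v=[-2.4355]
Step 7: x=[6.2361] v=[-2.5231]
Step 8: x=[5.6130] v=[-2.4924]
Step 9: x=[5.0268] v=[-2.3448]
Step 10: x=[4.5050] v=[-2.0873]
Step 11: x=[4.0720] v=[-1.7320]
Step 12: x=[3.7481] v=[-1.2955]
Step 13: x=[3.5485] v=[-0.7983]
Step 14: x=[3.4826] v=[-0.2637]
Step 15: x=[3.5534] v=[0.2833]
First v>=0 after going negative at step 15, time=3.7500

Answer: 3.7500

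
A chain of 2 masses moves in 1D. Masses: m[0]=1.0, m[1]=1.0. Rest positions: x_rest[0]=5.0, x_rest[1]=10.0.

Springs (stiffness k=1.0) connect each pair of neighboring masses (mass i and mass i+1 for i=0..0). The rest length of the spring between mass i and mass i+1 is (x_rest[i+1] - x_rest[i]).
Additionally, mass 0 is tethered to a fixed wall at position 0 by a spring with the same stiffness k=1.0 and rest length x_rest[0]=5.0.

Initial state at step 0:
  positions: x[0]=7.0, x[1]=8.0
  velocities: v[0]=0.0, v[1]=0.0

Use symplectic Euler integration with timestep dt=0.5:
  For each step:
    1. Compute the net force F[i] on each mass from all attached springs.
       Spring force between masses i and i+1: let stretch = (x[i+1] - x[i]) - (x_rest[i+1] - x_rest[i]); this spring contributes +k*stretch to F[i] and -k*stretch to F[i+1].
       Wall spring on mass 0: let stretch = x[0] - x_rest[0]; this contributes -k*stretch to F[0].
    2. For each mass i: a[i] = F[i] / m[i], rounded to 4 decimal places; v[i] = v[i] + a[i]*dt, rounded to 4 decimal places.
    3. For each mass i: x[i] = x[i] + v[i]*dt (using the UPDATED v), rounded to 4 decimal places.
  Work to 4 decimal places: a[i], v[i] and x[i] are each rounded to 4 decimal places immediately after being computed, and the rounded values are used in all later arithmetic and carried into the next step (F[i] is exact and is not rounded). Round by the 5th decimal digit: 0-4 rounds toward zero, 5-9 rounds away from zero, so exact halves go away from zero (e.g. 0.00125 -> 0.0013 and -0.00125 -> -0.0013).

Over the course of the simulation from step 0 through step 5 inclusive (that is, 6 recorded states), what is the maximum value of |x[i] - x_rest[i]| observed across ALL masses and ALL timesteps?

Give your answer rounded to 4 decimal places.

Answer: 2.6562

Derivation:
Step 0: x=[7.0000 8.0000] v=[0.0000 0.0000]
Step 1: x=[5.5000 9.0000] v=[-3.0000 2.0000]
Step 2: x=[3.5000 10.3750] v=[-4.0000 2.7500]
Step 3: x=[2.3438 11.2813] v=[-2.3125 1.8125]
Step 4: x=[2.8360 11.2032] v=[0.9844 -0.1563]
Step 5: x=[4.7110 10.2833] v=[3.7500 -1.8399]
Max displacement = 2.6562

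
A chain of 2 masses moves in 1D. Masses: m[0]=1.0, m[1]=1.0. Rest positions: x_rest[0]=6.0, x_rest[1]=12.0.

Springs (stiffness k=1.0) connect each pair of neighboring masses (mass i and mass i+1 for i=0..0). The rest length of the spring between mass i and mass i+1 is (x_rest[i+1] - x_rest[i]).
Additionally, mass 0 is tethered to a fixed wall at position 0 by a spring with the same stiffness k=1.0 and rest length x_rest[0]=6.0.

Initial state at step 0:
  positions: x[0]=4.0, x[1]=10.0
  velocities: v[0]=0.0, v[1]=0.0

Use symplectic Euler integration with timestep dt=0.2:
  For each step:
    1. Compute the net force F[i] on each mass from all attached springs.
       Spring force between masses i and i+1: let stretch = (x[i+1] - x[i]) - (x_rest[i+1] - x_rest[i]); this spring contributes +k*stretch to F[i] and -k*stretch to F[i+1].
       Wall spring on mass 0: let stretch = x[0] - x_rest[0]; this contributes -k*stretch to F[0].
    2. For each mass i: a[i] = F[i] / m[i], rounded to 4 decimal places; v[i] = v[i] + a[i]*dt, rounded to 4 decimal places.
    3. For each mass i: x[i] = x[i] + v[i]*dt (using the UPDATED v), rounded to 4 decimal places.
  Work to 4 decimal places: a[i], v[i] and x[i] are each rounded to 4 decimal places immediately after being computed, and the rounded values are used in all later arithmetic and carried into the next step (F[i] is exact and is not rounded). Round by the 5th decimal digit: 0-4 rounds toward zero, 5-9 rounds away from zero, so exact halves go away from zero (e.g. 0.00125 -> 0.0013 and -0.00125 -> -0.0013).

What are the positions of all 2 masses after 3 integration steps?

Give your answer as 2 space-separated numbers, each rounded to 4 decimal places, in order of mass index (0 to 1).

Answer: 4.4486 10.0156

Derivation:
Step 0: x=[4.0000 10.0000] v=[0.0000 0.0000]
Step 1: x=[4.0800 10.0000] v=[0.4000 0.0000]
Step 2: x=[4.2336 10.0032] v=[0.7680 0.0160]
Step 3: x=[4.4486 10.0156] v=[1.0752 0.0621]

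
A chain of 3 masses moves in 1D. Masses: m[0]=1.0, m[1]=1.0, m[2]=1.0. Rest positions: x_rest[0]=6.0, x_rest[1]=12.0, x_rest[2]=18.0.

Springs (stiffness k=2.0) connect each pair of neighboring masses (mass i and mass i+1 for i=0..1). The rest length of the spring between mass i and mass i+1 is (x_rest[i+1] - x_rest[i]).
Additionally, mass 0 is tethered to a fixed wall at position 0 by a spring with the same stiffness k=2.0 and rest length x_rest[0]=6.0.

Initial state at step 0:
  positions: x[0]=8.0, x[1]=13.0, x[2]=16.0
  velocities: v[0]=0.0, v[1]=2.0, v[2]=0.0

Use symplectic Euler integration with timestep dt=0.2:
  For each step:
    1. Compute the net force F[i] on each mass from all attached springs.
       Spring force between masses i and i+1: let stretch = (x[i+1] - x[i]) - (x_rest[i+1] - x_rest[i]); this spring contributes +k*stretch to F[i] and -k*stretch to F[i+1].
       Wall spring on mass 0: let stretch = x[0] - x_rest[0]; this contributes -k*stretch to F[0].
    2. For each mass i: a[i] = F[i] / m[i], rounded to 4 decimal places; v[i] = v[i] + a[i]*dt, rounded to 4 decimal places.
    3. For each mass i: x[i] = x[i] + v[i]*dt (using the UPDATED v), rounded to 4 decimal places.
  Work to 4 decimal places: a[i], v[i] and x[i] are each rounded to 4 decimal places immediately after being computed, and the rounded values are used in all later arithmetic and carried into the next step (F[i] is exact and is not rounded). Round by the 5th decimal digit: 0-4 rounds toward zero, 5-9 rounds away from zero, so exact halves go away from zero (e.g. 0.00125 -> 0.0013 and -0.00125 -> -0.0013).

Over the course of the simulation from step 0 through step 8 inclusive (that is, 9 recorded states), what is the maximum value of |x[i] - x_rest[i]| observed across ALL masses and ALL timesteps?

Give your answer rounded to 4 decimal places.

Step 0: x=[8.0000 13.0000 16.0000] v=[0.0000 2.0000 0.0000]
Step 1: x=[7.7600 13.2400 16.2400] v=[-1.2000 1.2000 1.2000]
Step 2: x=[7.3376 13.2816 16.7200] v=[-2.1120 0.2080 2.4000]
Step 3: x=[6.8037 13.1228 17.4049] v=[-2.6694 -0.7942 3.4246]
Step 4: x=[6.2311 12.8010 18.2273] v=[-2.8632 -1.6090 4.1118]
Step 5: x=[5.6856 12.3877 19.0956] v=[-2.7277 -2.0664 4.3413]
Step 6: x=[5.2214 11.9749 19.9072] v=[-2.3211 -2.0641 4.0581]
Step 7: x=[4.8797 11.6564 20.5642] v=[-1.7083 -1.5926 3.2852]
Step 8: x=[4.6898 11.5084 20.9886] v=[-0.9495 -0.7402 2.1221]
Max displacement = 2.9886

Answer: 2.9886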